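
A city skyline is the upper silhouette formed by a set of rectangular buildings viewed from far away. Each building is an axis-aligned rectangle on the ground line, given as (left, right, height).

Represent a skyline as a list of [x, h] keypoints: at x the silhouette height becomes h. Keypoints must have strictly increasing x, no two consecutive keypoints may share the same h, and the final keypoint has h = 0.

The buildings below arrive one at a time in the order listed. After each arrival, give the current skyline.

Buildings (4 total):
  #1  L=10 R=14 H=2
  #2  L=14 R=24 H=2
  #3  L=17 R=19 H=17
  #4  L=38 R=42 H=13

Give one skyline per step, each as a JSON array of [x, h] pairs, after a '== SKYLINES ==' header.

== SKYLINES ==
[[10,2],[14,0]]
[[10,2],[24,0]]
[[10,2],[17,17],[19,2],[24,0]]
[[10,2],[17,17],[19,2],[24,0],[38,13],[42,0]]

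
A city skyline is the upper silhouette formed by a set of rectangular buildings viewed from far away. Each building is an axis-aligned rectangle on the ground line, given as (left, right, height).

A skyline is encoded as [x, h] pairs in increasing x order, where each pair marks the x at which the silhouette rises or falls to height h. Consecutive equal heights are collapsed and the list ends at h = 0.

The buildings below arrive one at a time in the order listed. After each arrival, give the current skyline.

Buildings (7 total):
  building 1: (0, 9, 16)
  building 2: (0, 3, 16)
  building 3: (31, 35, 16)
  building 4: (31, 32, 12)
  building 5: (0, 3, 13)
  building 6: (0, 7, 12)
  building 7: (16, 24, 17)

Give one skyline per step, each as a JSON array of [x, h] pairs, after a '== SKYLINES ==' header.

== SKYLINES ==
[[0,16],[9,0]]
[[0,16],[9,0]]
[[0,16],[9,0],[31,16],[35,0]]
[[0,16],[9,0],[31,16],[35,0]]
[[0,16],[9,0],[31,16],[35,0]]
[[0,16],[9,0],[31,16],[35,0]]
[[0,16],[9,0],[16,17],[24,0],[31,16],[35,0]]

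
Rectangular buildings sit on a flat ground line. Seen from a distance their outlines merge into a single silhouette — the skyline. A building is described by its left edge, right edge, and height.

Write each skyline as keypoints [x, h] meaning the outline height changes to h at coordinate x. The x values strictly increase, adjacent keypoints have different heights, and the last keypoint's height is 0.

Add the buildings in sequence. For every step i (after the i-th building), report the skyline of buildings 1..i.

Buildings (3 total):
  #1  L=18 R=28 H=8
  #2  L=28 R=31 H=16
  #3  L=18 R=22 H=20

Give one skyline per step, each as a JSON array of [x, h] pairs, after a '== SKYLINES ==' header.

== SKYLINES ==
[[18,8],[28,0]]
[[18,8],[28,16],[31,0]]
[[18,20],[22,8],[28,16],[31,0]]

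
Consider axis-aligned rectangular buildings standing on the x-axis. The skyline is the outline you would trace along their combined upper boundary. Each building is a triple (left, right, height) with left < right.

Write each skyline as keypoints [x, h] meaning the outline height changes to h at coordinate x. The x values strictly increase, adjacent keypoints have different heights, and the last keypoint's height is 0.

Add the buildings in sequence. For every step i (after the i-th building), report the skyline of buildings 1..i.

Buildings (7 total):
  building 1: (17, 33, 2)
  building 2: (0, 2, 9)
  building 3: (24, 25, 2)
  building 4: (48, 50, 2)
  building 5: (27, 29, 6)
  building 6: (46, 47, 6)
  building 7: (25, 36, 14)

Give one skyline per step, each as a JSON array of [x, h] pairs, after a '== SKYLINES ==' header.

== SKYLINES ==
[[17,2],[33,0]]
[[0,9],[2,0],[17,2],[33,0]]
[[0,9],[2,0],[17,2],[33,0]]
[[0,9],[2,0],[17,2],[33,0],[48,2],[50,0]]
[[0,9],[2,0],[17,2],[27,6],[29,2],[33,0],[48,2],[50,0]]
[[0,9],[2,0],[17,2],[27,6],[29,2],[33,0],[46,6],[47,0],[48,2],[50,0]]
[[0,9],[2,0],[17,2],[25,14],[36,0],[46,6],[47,0],[48,2],[50,0]]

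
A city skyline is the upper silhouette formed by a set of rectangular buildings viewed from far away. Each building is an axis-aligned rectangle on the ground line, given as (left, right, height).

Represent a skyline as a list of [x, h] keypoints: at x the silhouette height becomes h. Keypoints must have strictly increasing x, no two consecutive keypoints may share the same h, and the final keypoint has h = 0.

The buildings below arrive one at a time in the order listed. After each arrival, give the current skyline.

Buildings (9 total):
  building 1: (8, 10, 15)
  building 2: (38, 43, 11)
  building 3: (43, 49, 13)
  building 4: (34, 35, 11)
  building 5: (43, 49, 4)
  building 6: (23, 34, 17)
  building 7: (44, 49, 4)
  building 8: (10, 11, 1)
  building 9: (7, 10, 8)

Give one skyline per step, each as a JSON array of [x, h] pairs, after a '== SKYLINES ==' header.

== SKYLINES ==
[[8,15],[10,0]]
[[8,15],[10,0],[38,11],[43,0]]
[[8,15],[10,0],[38,11],[43,13],[49,0]]
[[8,15],[10,0],[34,11],[35,0],[38,11],[43,13],[49,0]]
[[8,15],[10,0],[34,11],[35,0],[38,11],[43,13],[49,0]]
[[8,15],[10,0],[23,17],[34,11],[35,0],[38,11],[43,13],[49,0]]
[[8,15],[10,0],[23,17],[34,11],[35,0],[38,11],[43,13],[49,0]]
[[8,15],[10,1],[11,0],[23,17],[34,11],[35,0],[38,11],[43,13],[49,0]]
[[7,8],[8,15],[10,1],[11,0],[23,17],[34,11],[35,0],[38,11],[43,13],[49,0]]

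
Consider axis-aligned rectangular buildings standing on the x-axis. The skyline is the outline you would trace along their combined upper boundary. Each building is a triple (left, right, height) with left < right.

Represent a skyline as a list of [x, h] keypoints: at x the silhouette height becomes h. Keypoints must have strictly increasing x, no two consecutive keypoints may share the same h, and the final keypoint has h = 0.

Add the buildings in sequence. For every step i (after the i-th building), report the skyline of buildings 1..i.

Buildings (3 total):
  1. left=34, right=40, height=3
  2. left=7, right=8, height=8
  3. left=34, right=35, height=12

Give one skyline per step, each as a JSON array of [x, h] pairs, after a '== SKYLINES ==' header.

== SKYLINES ==
[[34,3],[40,0]]
[[7,8],[8,0],[34,3],[40,0]]
[[7,8],[8,0],[34,12],[35,3],[40,0]]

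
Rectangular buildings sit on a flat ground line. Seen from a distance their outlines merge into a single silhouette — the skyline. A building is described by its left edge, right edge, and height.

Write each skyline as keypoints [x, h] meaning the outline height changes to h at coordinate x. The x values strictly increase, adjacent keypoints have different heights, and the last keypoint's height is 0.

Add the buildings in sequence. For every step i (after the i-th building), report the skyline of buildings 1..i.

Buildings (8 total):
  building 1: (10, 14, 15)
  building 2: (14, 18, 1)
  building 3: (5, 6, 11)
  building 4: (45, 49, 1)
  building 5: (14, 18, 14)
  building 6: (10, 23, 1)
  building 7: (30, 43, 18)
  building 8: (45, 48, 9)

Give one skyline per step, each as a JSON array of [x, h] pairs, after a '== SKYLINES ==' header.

== SKYLINES ==
[[10,15],[14,0]]
[[10,15],[14,1],[18,0]]
[[5,11],[6,0],[10,15],[14,1],[18,0]]
[[5,11],[6,0],[10,15],[14,1],[18,0],[45,1],[49,0]]
[[5,11],[6,0],[10,15],[14,14],[18,0],[45,1],[49,0]]
[[5,11],[6,0],[10,15],[14,14],[18,1],[23,0],[45,1],[49,0]]
[[5,11],[6,0],[10,15],[14,14],[18,1],[23,0],[30,18],[43,0],[45,1],[49,0]]
[[5,11],[6,0],[10,15],[14,14],[18,1],[23,0],[30,18],[43,0],[45,9],[48,1],[49,0]]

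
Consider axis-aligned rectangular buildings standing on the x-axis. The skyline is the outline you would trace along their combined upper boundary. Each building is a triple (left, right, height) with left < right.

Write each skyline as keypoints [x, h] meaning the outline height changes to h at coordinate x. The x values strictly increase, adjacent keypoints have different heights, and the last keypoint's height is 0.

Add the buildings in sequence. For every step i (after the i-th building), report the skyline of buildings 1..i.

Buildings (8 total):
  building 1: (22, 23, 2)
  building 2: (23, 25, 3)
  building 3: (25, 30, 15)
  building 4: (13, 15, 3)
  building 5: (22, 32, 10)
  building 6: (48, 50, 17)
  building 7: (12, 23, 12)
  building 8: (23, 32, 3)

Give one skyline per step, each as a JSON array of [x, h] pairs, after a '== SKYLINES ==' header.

== SKYLINES ==
[[22,2],[23,0]]
[[22,2],[23,3],[25,0]]
[[22,2],[23,3],[25,15],[30,0]]
[[13,3],[15,0],[22,2],[23,3],[25,15],[30,0]]
[[13,3],[15,0],[22,10],[25,15],[30,10],[32,0]]
[[13,3],[15,0],[22,10],[25,15],[30,10],[32,0],[48,17],[50,0]]
[[12,12],[23,10],[25,15],[30,10],[32,0],[48,17],[50,0]]
[[12,12],[23,10],[25,15],[30,10],[32,0],[48,17],[50,0]]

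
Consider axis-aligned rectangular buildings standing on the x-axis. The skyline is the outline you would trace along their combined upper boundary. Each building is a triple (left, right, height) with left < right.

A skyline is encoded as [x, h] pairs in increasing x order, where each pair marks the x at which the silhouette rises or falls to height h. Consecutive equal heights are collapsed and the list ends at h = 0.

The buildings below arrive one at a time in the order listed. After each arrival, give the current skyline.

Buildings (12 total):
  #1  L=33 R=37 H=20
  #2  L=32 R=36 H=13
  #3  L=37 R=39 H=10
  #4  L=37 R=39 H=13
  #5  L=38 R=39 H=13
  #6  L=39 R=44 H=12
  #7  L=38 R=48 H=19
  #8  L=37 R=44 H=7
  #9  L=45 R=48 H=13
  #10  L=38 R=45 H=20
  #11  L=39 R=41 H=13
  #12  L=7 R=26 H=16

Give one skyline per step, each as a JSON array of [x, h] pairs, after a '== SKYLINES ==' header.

== SKYLINES ==
[[33,20],[37,0]]
[[32,13],[33,20],[37,0]]
[[32,13],[33,20],[37,10],[39,0]]
[[32,13],[33,20],[37,13],[39,0]]
[[32,13],[33,20],[37,13],[39,0]]
[[32,13],[33,20],[37,13],[39,12],[44,0]]
[[32,13],[33,20],[37,13],[38,19],[48,0]]
[[32,13],[33,20],[37,13],[38,19],[48,0]]
[[32,13],[33,20],[37,13],[38,19],[48,0]]
[[32,13],[33,20],[37,13],[38,20],[45,19],[48,0]]
[[32,13],[33,20],[37,13],[38,20],[45,19],[48,0]]
[[7,16],[26,0],[32,13],[33,20],[37,13],[38,20],[45,19],[48,0]]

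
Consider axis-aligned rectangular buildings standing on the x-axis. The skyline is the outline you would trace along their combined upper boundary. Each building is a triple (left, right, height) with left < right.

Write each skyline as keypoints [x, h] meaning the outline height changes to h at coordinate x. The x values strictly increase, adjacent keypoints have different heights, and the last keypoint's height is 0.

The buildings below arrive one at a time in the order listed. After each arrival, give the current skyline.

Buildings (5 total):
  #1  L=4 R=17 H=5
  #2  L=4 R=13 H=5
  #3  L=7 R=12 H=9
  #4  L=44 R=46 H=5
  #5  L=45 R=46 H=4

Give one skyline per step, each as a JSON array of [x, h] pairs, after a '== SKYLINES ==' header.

== SKYLINES ==
[[4,5],[17,0]]
[[4,5],[17,0]]
[[4,5],[7,9],[12,5],[17,0]]
[[4,5],[7,9],[12,5],[17,0],[44,5],[46,0]]
[[4,5],[7,9],[12,5],[17,0],[44,5],[46,0]]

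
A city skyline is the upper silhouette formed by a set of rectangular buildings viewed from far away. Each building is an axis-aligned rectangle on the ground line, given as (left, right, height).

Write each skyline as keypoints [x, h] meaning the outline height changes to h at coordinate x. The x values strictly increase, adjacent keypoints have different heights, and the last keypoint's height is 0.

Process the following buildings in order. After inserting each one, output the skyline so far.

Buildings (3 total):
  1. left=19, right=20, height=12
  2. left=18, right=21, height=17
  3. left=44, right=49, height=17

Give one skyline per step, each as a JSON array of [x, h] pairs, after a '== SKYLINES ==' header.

== SKYLINES ==
[[19,12],[20,0]]
[[18,17],[21,0]]
[[18,17],[21,0],[44,17],[49,0]]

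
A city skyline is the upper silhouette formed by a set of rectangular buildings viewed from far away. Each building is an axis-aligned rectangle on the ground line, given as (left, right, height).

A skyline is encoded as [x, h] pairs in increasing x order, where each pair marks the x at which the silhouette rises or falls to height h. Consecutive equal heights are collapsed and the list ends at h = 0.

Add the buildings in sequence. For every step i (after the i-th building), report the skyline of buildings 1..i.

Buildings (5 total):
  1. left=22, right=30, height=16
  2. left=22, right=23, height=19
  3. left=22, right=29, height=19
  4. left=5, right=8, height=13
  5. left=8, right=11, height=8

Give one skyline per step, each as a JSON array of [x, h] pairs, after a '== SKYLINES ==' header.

== SKYLINES ==
[[22,16],[30,0]]
[[22,19],[23,16],[30,0]]
[[22,19],[29,16],[30,0]]
[[5,13],[8,0],[22,19],[29,16],[30,0]]
[[5,13],[8,8],[11,0],[22,19],[29,16],[30,0]]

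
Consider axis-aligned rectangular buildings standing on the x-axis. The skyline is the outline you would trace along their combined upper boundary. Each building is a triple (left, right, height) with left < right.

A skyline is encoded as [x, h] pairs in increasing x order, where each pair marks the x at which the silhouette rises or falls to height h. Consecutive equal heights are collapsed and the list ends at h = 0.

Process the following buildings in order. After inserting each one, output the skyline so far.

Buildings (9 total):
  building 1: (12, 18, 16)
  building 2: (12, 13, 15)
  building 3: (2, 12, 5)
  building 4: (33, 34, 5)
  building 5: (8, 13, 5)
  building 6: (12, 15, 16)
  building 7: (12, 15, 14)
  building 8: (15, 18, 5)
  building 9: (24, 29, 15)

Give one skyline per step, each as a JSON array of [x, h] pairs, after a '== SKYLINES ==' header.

== SKYLINES ==
[[12,16],[18,0]]
[[12,16],[18,0]]
[[2,5],[12,16],[18,0]]
[[2,5],[12,16],[18,0],[33,5],[34,0]]
[[2,5],[12,16],[18,0],[33,5],[34,0]]
[[2,5],[12,16],[18,0],[33,5],[34,0]]
[[2,5],[12,16],[18,0],[33,5],[34,0]]
[[2,5],[12,16],[18,0],[33,5],[34,0]]
[[2,5],[12,16],[18,0],[24,15],[29,0],[33,5],[34,0]]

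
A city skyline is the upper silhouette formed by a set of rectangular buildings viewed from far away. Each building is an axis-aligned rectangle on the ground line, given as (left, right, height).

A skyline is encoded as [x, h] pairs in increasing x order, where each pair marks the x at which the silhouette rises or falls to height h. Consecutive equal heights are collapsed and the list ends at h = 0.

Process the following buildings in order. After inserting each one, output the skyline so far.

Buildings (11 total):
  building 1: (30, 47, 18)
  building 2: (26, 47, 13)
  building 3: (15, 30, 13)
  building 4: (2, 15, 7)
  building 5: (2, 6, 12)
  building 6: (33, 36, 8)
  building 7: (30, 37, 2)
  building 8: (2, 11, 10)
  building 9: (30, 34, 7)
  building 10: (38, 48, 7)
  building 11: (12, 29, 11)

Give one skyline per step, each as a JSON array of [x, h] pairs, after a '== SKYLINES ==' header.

== SKYLINES ==
[[30,18],[47,0]]
[[26,13],[30,18],[47,0]]
[[15,13],[30,18],[47,0]]
[[2,7],[15,13],[30,18],[47,0]]
[[2,12],[6,7],[15,13],[30,18],[47,0]]
[[2,12],[6,7],[15,13],[30,18],[47,0]]
[[2,12],[6,7],[15,13],[30,18],[47,0]]
[[2,12],[6,10],[11,7],[15,13],[30,18],[47,0]]
[[2,12],[6,10],[11,7],[15,13],[30,18],[47,0]]
[[2,12],[6,10],[11,7],[15,13],[30,18],[47,7],[48,0]]
[[2,12],[6,10],[11,7],[12,11],[15,13],[30,18],[47,7],[48,0]]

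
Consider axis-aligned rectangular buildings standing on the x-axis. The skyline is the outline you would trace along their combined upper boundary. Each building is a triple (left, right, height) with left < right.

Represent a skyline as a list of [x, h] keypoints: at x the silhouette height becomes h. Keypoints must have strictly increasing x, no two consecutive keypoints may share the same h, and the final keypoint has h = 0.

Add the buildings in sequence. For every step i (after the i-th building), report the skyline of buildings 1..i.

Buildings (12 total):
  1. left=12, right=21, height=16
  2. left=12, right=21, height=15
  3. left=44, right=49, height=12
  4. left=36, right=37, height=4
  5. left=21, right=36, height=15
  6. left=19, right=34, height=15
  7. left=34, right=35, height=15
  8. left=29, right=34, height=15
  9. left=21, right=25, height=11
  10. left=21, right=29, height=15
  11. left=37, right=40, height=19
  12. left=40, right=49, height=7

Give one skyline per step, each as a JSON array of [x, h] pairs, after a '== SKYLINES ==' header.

== SKYLINES ==
[[12,16],[21,0]]
[[12,16],[21,0]]
[[12,16],[21,0],[44,12],[49,0]]
[[12,16],[21,0],[36,4],[37,0],[44,12],[49,0]]
[[12,16],[21,15],[36,4],[37,0],[44,12],[49,0]]
[[12,16],[21,15],[36,4],[37,0],[44,12],[49,0]]
[[12,16],[21,15],[36,4],[37,0],[44,12],[49,0]]
[[12,16],[21,15],[36,4],[37,0],[44,12],[49,0]]
[[12,16],[21,15],[36,4],[37,0],[44,12],[49,0]]
[[12,16],[21,15],[36,4],[37,0],[44,12],[49,0]]
[[12,16],[21,15],[36,4],[37,19],[40,0],[44,12],[49,0]]
[[12,16],[21,15],[36,4],[37,19],[40,7],[44,12],[49,0]]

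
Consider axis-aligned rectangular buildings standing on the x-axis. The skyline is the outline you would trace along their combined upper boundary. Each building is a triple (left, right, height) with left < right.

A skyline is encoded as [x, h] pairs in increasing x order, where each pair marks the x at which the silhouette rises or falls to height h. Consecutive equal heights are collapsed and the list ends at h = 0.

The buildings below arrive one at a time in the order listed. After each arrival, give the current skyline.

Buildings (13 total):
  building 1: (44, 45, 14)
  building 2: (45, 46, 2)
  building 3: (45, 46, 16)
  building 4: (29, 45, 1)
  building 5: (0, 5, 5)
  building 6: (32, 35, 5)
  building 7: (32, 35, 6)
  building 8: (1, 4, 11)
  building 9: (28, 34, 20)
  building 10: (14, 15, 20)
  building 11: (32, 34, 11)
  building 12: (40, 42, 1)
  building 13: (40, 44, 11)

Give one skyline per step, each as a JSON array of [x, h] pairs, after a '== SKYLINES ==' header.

== SKYLINES ==
[[44,14],[45,0]]
[[44,14],[45,2],[46,0]]
[[44,14],[45,16],[46,0]]
[[29,1],[44,14],[45,16],[46,0]]
[[0,5],[5,0],[29,1],[44,14],[45,16],[46,0]]
[[0,5],[5,0],[29,1],[32,5],[35,1],[44,14],[45,16],[46,0]]
[[0,5],[5,0],[29,1],[32,6],[35,1],[44,14],[45,16],[46,0]]
[[0,5],[1,11],[4,5],[5,0],[29,1],[32,6],[35,1],[44,14],[45,16],[46,0]]
[[0,5],[1,11],[4,5],[5,0],[28,20],[34,6],[35,1],[44,14],[45,16],[46,0]]
[[0,5],[1,11],[4,5],[5,0],[14,20],[15,0],[28,20],[34,6],[35,1],[44,14],[45,16],[46,0]]
[[0,5],[1,11],[4,5],[5,0],[14,20],[15,0],[28,20],[34,6],[35,1],[44,14],[45,16],[46,0]]
[[0,5],[1,11],[4,5],[5,0],[14,20],[15,0],[28,20],[34,6],[35,1],[44,14],[45,16],[46,0]]
[[0,5],[1,11],[4,5],[5,0],[14,20],[15,0],[28,20],[34,6],[35,1],[40,11],[44,14],[45,16],[46,0]]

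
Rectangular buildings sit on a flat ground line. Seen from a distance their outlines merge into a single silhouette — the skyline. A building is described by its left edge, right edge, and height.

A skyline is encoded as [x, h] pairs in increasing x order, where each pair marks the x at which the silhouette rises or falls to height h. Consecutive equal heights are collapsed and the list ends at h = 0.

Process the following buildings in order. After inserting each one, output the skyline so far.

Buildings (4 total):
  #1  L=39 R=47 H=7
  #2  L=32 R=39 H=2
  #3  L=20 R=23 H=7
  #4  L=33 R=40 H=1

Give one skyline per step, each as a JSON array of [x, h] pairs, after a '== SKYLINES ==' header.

== SKYLINES ==
[[39,7],[47,0]]
[[32,2],[39,7],[47,0]]
[[20,7],[23,0],[32,2],[39,7],[47,0]]
[[20,7],[23,0],[32,2],[39,7],[47,0]]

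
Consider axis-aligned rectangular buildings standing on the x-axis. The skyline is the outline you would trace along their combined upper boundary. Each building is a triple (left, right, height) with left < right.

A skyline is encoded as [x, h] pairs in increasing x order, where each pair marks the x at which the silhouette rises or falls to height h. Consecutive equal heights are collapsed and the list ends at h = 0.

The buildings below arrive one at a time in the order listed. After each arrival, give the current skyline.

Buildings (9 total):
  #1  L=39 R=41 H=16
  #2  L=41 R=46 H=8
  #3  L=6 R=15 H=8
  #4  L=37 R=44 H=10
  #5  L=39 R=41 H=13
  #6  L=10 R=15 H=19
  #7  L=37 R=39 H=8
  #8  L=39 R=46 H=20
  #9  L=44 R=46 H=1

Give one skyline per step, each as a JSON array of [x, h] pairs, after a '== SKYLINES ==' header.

== SKYLINES ==
[[39,16],[41,0]]
[[39,16],[41,8],[46,0]]
[[6,8],[15,0],[39,16],[41,8],[46,0]]
[[6,8],[15,0],[37,10],[39,16],[41,10],[44,8],[46,0]]
[[6,8],[15,0],[37,10],[39,16],[41,10],[44,8],[46,0]]
[[6,8],[10,19],[15,0],[37,10],[39,16],[41,10],[44,8],[46,0]]
[[6,8],[10,19],[15,0],[37,10],[39,16],[41,10],[44,8],[46,0]]
[[6,8],[10,19],[15,0],[37,10],[39,20],[46,0]]
[[6,8],[10,19],[15,0],[37,10],[39,20],[46,0]]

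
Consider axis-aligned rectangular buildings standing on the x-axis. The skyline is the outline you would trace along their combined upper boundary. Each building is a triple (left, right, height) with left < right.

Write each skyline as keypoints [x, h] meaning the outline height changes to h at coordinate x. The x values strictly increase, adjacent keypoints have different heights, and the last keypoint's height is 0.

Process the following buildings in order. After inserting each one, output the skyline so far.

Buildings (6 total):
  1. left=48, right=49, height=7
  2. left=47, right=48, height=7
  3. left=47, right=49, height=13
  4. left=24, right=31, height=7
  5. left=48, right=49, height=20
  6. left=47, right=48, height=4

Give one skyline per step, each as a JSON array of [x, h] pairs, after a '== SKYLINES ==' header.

== SKYLINES ==
[[48,7],[49,0]]
[[47,7],[49,0]]
[[47,13],[49,0]]
[[24,7],[31,0],[47,13],[49,0]]
[[24,7],[31,0],[47,13],[48,20],[49,0]]
[[24,7],[31,0],[47,13],[48,20],[49,0]]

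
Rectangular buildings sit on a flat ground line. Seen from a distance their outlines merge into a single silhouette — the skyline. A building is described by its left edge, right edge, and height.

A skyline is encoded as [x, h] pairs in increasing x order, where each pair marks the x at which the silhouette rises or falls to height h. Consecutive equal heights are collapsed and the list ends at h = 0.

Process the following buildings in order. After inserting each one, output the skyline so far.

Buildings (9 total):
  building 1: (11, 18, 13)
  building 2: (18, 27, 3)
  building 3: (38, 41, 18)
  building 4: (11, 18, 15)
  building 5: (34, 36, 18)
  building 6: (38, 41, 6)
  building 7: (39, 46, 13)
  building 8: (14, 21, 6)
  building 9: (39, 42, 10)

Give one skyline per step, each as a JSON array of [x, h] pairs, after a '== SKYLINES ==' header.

== SKYLINES ==
[[11,13],[18,0]]
[[11,13],[18,3],[27,0]]
[[11,13],[18,3],[27,0],[38,18],[41,0]]
[[11,15],[18,3],[27,0],[38,18],[41,0]]
[[11,15],[18,3],[27,0],[34,18],[36,0],[38,18],[41,0]]
[[11,15],[18,3],[27,0],[34,18],[36,0],[38,18],[41,0]]
[[11,15],[18,3],[27,0],[34,18],[36,0],[38,18],[41,13],[46,0]]
[[11,15],[18,6],[21,3],[27,0],[34,18],[36,0],[38,18],[41,13],[46,0]]
[[11,15],[18,6],[21,3],[27,0],[34,18],[36,0],[38,18],[41,13],[46,0]]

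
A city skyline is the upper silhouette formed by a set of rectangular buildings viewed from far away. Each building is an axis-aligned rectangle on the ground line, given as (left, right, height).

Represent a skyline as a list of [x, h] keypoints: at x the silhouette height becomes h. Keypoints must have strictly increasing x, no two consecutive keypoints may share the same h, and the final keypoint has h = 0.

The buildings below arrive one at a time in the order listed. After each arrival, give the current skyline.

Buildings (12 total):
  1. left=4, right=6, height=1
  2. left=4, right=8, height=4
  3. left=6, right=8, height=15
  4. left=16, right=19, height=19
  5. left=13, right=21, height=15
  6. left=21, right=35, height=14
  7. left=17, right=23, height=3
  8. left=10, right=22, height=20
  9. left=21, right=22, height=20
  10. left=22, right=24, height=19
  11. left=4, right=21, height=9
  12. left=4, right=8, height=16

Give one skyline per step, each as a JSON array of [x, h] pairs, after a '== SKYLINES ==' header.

== SKYLINES ==
[[4,1],[6,0]]
[[4,4],[8,0]]
[[4,4],[6,15],[8,0]]
[[4,4],[6,15],[8,0],[16,19],[19,0]]
[[4,4],[6,15],[8,0],[13,15],[16,19],[19,15],[21,0]]
[[4,4],[6,15],[8,0],[13,15],[16,19],[19,15],[21,14],[35,0]]
[[4,4],[6,15],[8,0],[13,15],[16,19],[19,15],[21,14],[35,0]]
[[4,4],[6,15],[8,0],[10,20],[22,14],[35,0]]
[[4,4],[6,15],[8,0],[10,20],[22,14],[35,0]]
[[4,4],[6,15],[8,0],[10,20],[22,19],[24,14],[35,0]]
[[4,9],[6,15],[8,9],[10,20],[22,19],[24,14],[35,0]]
[[4,16],[8,9],[10,20],[22,19],[24,14],[35,0]]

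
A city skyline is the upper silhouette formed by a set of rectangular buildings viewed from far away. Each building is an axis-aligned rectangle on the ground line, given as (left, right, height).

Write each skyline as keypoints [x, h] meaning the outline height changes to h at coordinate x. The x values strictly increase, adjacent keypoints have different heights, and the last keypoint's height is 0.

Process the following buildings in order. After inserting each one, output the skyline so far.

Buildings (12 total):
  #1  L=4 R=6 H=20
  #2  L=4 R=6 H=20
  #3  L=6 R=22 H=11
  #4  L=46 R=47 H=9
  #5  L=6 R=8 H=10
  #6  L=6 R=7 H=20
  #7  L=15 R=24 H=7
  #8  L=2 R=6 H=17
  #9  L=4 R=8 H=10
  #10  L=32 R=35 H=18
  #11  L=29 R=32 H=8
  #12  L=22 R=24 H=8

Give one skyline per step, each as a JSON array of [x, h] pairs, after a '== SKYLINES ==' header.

== SKYLINES ==
[[4,20],[6,0]]
[[4,20],[6,0]]
[[4,20],[6,11],[22,0]]
[[4,20],[6,11],[22,0],[46,9],[47,0]]
[[4,20],[6,11],[22,0],[46,9],[47,0]]
[[4,20],[7,11],[22,0],[46,9],[47,0]]
[[4,20],[7,11],[22,7],[24,0],[46,9],[47,0]]
[[2,17],[4,20],[7,11],[22,7],[24,0],[46,9],[47,0]]
[[2,17],[4,20],[7,11],[22,7],[24,0],[46,9],[47,0]]
[[2,17],[4,20],[7,11],[22,7],[24,0],[32,18],[35,0],[46,9],[47,0]]
[[2,17],[4,20],[7,11],[22,7],[24,0],[29,8],[32,18],[35,0],[46,9],[47,0]]
[[2,17],[4,20],[7,11],[22,8],[24,0],[29,8],[32,18],[35,0],[46,9],[47,0]]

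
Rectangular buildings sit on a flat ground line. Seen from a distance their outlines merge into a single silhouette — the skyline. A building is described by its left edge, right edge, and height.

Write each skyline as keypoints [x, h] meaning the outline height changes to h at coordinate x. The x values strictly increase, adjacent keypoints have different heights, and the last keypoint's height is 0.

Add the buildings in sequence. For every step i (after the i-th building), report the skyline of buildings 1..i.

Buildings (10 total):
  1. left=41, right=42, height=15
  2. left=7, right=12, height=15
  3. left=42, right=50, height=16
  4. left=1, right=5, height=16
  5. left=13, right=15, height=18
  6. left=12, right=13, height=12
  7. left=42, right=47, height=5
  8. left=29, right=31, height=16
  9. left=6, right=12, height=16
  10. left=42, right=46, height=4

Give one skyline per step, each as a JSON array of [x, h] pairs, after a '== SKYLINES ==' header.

== SKYLINES ==
[[41,15],[42,0]]
[[7,15],[12,0],[41,15],[42,0]]
[[7,15],[12,0],[41,15],[42,16],[50,0]]
[[1,16],[5,0],[7,15],[12,0],[41,15],[42,16],[50,0]]
[[1,16],[5,0],[7,15],[12,0],[13,18],[15,0],[41,15],[42,16],[50,0]]
[[1,16],[5,0],[7,15],[12,12],[13,18],[15,0],[41,15],[42,16],[50,0]]
[[1,16],[5,0],[7,15],[12,12],[13,18],[15,0],[41,15],[42,16],[50,0]]
[[1,16],[5,0],[7,15],[12,12],[13,18],[15,0],[29,16],[31,0],[41,15],[42,16],[50,0]]
[[1,16],[5,0],[6,16],[12,12],[13,18],[15,0],[29,16],[31,0],[41,15],[42,16],[50,0]]
[[1,16],[5,0],[6,16],[12,12],[13,18],[15,0],[29,16],[31,0],[41,15],[42,16],[50,0]]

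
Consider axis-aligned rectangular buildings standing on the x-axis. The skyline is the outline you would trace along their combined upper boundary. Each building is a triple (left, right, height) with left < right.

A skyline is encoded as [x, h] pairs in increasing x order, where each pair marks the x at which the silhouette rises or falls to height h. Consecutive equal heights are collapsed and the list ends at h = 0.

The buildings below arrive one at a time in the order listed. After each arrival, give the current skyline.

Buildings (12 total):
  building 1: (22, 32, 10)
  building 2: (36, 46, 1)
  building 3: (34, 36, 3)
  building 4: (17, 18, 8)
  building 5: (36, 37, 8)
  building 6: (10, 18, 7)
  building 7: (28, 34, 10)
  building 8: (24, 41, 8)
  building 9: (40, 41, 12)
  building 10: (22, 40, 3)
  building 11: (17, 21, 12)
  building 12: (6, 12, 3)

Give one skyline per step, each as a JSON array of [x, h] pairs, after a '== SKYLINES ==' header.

== SKYLINES ==
[[22,10],[32,0]]
[[22,10],[32,0],[36,1],[46,0]]
[[22,10],[32,0],[34,3],[36,1],[46,0]]
[[17,8],[18,0],[22,10],[32,0],[34,3],[36,1],[46,0]]
[[17,8],[18,0],[22,10],[32,0],[34,3],[36,8],[37,1],[46,0]]
[[10,7],[17,8],[18,0],[22,10],[32,0],[34,3],[36,8],[37,1],[46,0]]
[[10,7],[17,8],[18,0],[22,10],[34,3],[36,8],[37,1],[46,0]]
[[10,7],[17,8],[18,0],[22,10],[34,8],[41,1],[46,0]]
[[10,7],[17,8],[18,0],[22,10],[34,8],[40,12],[41,1],[46,0]]
[[10,7],[17,8],[18,0],[22,10],[34,8],[40,12],[41,1],[46,0]]
[[10,7],[17,12],[21,0],[22,10],[34,8],[40,12],[41,1],[46,0]]
[[6,3],[10,7],[17,12],[21,0],[22,10],[34,8],[40,12],[41,1],[46,0]]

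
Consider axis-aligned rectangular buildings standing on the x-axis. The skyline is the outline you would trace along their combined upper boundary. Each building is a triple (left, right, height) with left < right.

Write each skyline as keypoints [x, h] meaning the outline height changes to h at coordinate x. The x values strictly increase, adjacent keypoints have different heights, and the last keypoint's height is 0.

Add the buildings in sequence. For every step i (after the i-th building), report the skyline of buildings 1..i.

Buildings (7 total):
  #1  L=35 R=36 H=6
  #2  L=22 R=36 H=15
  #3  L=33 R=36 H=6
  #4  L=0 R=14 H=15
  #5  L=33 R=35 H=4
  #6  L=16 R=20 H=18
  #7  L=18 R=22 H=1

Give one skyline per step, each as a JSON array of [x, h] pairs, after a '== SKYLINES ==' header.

== SKYLINES ==
[[35,6],[36,0]]
[[22,15],[36,0]]
[[22,15],[36,0]]
[[0,15],[14,0],[22,15],[36,0]]
[[0,15],[14,0],[22,15],[36,0]]
[[0,15],[14,0],[16,18],[20,0],[22,15],[36,0]]
[[0,15],[14,0],[16,18],[20,1],[22,15],[36,0]]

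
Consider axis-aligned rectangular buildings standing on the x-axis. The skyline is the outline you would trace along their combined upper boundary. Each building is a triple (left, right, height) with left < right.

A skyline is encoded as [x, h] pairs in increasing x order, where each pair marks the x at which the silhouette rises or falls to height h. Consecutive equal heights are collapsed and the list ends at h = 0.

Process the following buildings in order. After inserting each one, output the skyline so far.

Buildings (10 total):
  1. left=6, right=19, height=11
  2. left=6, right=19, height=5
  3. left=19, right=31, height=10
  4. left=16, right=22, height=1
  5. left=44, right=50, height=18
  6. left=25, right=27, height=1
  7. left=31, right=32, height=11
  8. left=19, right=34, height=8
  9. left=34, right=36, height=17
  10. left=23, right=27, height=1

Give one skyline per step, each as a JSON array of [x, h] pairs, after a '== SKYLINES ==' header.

== SKYLINES ==
[[6,11],[19,0]]
[[6,11],[19,0]]
[[6,11],[19,10],[31,0]]
[[6,11],[19,10],[31,0]]
[[6,11],[19,10],[31,0],[44,18],[50,0]]
[[6,11],[19,10],[31,0],[44,18],[50,0]]
[[6,11],[19,10],[31,11],[32,0],[44,18],[50,0]]
[[6,11],[19,10],[31,11],[32,8],[34,0],[44,18],[50,0]]
[[6,11],[19,10],[31,11],[32,8],[34,17],[36,0],[44,18],[50,0]]
[[6,11],[19,10],[31,11],[32,8],[34,17],[36,0],[44,18],[50,0]]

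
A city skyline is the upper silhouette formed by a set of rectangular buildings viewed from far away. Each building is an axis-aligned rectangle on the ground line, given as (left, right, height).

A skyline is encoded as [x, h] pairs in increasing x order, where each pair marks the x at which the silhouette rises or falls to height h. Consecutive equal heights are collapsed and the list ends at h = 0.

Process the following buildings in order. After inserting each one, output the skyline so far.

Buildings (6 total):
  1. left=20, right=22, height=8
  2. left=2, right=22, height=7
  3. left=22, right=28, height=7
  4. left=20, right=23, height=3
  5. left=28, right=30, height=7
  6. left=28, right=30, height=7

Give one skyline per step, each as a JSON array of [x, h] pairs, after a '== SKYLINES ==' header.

== SKYLINES ==
[[20,8],[22,0]]
[[2,7],[20,8],[22,0]]
[[2,7],[20,8],[22,7],[28,0]]
[[2,7],[20,8],[22,7],[28,0]]
[[2,7],[20,8],[22,7],[30,0]]
[[2,7],[20,8],[22,7],[30,0]]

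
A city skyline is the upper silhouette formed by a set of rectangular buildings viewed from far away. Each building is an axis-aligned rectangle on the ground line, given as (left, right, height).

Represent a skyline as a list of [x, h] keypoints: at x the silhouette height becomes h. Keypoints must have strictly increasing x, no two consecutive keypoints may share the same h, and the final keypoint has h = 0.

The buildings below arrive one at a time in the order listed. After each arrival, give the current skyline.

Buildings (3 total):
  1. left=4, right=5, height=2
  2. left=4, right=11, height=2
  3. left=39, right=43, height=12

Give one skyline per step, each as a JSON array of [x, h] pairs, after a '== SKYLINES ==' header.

== SKYLINES ==
[[4,2],[5,0]]
[[4,2],[11,0]]
[[4,2],[11,0],[39,12],[43,0]]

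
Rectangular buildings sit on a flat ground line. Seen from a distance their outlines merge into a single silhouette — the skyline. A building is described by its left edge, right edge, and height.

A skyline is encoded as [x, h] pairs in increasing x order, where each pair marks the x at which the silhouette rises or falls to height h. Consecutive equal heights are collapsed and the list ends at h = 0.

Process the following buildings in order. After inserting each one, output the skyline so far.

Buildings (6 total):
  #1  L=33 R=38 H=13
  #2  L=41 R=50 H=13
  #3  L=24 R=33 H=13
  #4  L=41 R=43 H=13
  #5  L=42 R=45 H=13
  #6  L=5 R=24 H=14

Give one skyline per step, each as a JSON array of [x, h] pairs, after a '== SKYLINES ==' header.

== SKYLINES ==
[[33,13],[38,0]]
[[33,13],[38,0],[41,13],[50,0]]
[[24,13],[38,0],[41,13],[50,0]]
[[24,13],[38,0],[41,13],[50,0]]
[[24,13],[38,0],[41,13],[50,0]]
[[5,14],[24,13],[38,0],[41,13],[50,0]]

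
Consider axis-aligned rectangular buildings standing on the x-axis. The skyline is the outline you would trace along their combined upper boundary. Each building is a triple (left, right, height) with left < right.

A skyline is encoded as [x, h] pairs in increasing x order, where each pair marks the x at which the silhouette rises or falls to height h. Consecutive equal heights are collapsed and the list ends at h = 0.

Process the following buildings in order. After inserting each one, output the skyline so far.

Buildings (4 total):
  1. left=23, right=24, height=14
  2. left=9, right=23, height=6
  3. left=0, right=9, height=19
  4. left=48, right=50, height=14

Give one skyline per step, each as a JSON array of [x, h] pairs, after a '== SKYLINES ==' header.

== SKYLINES ==
[[23,14],[24,0]]
[[9,6],[23,14],[24,0]]
[[0,19],[9,6],[23,14],[24,0]]
[[0,19],[9,6],[23,14],[24,0],[48,14],[50,0]]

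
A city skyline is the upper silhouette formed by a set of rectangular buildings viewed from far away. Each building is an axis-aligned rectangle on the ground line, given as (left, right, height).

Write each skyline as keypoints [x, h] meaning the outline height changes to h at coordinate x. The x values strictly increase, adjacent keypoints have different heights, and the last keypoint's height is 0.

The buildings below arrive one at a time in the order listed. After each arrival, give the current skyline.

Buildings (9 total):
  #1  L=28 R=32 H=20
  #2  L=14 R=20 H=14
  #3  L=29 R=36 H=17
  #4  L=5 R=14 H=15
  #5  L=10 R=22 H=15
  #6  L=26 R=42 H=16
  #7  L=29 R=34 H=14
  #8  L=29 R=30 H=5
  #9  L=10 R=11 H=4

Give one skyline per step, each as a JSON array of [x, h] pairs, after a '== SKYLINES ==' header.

== SKYLINES ==
[[28,20],[32,0]]
[[14,14],[20,0],[28,20],[32,0]]
[[14,14],[20,0],[28,20],[32,17],[36,0]]
[[5,15],[14,14],[20,0],[28,20],[32,17],[36,0]]
[[5,15],[22,0],[28,20],[32,17],[36,0]]
[[5,15],[22,0],[26,16],[28,20],[32,17],[36,16],[42,0]]
[[5,15],[22,0],[26,16],[28,20],[32,17],[36,16],[42,0]]
[[5,15],[22,0],[26,16],[28,20],[32,17],[36,16],[42,0]]
[[5,15],[22,0],[26,16],[28,20],[32,17],[36,16],[42,0]]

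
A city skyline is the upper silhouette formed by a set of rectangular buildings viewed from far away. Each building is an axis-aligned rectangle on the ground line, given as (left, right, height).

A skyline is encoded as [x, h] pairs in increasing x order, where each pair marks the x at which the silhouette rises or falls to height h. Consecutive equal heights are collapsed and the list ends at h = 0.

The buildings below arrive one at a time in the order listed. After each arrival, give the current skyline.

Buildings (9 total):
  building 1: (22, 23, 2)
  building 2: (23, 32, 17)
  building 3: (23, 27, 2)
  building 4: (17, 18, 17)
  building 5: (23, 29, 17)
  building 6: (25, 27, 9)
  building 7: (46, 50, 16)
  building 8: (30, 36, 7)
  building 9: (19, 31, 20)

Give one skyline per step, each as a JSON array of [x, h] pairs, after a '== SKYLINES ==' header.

== SKYLINES ==
[[22,2],[23,0]]
[[22,2],[23,17],[32,0]]
[[22,2],[23,17],[32,0]]
[[17,17],[18,0],[22,2],[23,17],[32,0]]
[[17,17],[18,0],[22,2],[23,17],[32,0]]
[[17,17],[18,0],[22,2],[23,17],[32,0]]
[[17,17],[18,0],[22,2],[23,17],[32,0],[46,16],[50,0]]
[[17,17],[18,0],[22,2],[23,17],[32,7],[36,0],[46,16],[50,0]]
[[17,17],[18,0],[19,20],[31,17],[32,7],[36,0],[46,16],[50,0]]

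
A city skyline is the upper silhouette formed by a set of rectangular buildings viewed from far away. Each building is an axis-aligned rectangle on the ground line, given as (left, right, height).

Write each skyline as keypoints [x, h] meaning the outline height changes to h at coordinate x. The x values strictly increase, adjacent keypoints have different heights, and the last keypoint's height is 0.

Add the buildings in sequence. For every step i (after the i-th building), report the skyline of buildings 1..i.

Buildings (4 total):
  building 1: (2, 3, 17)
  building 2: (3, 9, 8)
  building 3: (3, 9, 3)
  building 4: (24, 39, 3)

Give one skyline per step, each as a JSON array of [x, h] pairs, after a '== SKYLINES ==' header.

== SKYLINES ==
[[2,17],[3,0]]
[[2,17],[3,8],[9,0]]
[[2,17],[3,8],[9,0]]
[[2,17],[3,8],[9,0],[24,3],[39,0]]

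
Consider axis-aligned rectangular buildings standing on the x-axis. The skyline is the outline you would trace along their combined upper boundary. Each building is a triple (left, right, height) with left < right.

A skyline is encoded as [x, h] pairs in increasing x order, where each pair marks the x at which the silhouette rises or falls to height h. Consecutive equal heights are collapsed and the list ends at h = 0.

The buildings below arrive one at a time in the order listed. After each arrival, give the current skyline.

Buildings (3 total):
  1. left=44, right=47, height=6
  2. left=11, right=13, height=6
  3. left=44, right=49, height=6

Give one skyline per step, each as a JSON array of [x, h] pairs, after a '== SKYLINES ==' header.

== SKYLINES ==
[[44,6],[47,0]]
[[11,6],[13,0],[44,6],[47,0]]
[[11,6],[13,0],[44,6],[49,0]]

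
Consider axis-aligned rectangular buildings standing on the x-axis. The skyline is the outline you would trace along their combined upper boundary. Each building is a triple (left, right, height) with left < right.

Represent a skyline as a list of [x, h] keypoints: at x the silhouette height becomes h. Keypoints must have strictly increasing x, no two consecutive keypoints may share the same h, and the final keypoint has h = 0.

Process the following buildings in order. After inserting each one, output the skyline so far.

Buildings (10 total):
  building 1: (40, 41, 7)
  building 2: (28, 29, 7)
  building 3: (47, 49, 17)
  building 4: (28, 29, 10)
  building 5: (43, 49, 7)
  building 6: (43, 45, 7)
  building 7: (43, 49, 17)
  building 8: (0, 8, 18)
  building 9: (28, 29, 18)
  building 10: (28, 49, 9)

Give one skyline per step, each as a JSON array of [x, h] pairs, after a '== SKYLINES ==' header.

== SKYLINES ==
[[40,7],[41,0]]
[[28,7],[29,0],[40,7],[41,0]]
[[28,7],[29,0],[40,7],[41,0],[47,17],[49,0]]
[[28,10],[29,0],[40,7],[41,0],[47,17],[49,0]]
[[28,10],[29,0],[40,7],[41,0],[43,7],[47,17],[49,0]]
[[28,10],[29,0],[40,7],[41,0],[43,7],[47,17],[49,0]]
[[28,10],[29,0],[40,7],[41,0],[43,17],[49,0]]
[[0,18],[8,0],[28,10],[29,0],[40,7],[41,0],[43,17],[49,0]]
[[0,18],[8,0],[28,18],[29,0],[40,7],[41,0],[43,17],[49,0]]
[[0,18],[8,0],[28,18],[29,9],[43,17],[49,0]]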